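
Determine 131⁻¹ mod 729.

729 = 5·131 + 74
131 = 1·74 + 57
74 = 1·57 + 17
57 = 3·17 + 6
17 = 2·6 + 5
6 = 1·5 + 1
5 = 5·1 + 0
gcd(131, 729) = 1, so the inverse exists.
Back-substitute for 1:
1 = 1·6 − 1·5
  = −1·17 + 3·6
  = 3·57 − 10·17
  = −10·74 + 13·57
  = 13·131 − 23·74
  = −23·729 + 128·131
So 131⁻¹ ≡ 128 (mod 729).

128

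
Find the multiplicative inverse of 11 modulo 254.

Run the extended Euclidean algorithm:
254 = 23*11 + 1
11 = 11*1 + 0
gcd(11, 254) = 1, so the inverse exists.
Back-substitute for 1:
1 = 1*254 − 23*11
So 11⁻¹ ≡ −23 ≡ 231 (mod 254).

231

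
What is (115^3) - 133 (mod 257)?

73

(115)^3 ≡ 206 (mod 257)
206 - 133 = 73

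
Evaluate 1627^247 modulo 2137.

1403

Compute successive squares:
1627^1 ≡ 1627 (mod 2137)
1627^2 ≡ 1627^2 = 2647129 ≡ 1523 (mod 2137)
1627^4 ≡ 1523^2 = 2319529 ≡ 884 (mod 2137)
1627^8 ≡ 884^2 = 781456 ≡ 1451 (mod 2137)
1627^16 ≡ 1451^2 = 2105401 ≡ 456 (mod 2137)
1627^32 ≡ 456^2 = 207936 ≡ 647 (mod 2137)
1627^64 ≡ 647^2 = 418609 ≡ 1894 (mod 2137)
1627^128 ≡ 1894^2 = 3587236 ≡ 1350 (mod 2137)
1627^247 = 1627^128 * 1627^64 * 1627^32 * 1627^16 * 1627^4 * 1627^2 * 1627^1 ≡ 1350 * 1894 * 647 * 456 * 884 * 1523 * 1627 (mod 2137).
Accumulate the product:
1350 * 1894 = 2556900 ≡ 1048
1048 * 647 = 678056 ≡ 627
627 * 456 = 285912 ≡ 1691
1691 * 884 = 1494844 ≡ 1081
1081 * 1523 = 1646363 ≡ 873
873 * 1627 = 1420371 ≡ 1403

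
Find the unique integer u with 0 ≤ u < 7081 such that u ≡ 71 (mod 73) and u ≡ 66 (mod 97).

73⁻¹ mod 97: 73×4 ≡ 1 (mod 97), so 73⁻¹ ≡ 4.
u = 71 + 73×((66 − 71)×4 mod 97) = 71 + 73×77 = 5692.
Check: 5692 mod 73 = 71, 5692 mod 97 = 66. ✓

5692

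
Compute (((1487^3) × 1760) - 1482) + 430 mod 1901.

(1487)^3 ≡ 683 (mod 1901)
683 × 1760 = 1202080 ≡ 648 (mod 1901)
648 - 1482 = -834 ≡ 1067 (mod 1901)
1067 + 430 = 1497

1497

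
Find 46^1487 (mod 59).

25

1487 in binary is 10111001111, i.e. 1487 = 1024 + 256 + 128 + 64 + 8 + 4 + 2 + 1.
46^1 ≡ 46 (mod 59)
46^2 ≡ 46^2 = 2116 ≡ 51 (mod 59)
46^4 ≡ 51^2 = 2601 ≡ 5 (mod 59)
46^8 ≡ 5^2 = 25 (mod 59)
46^16 ≡ 25^2 = 625 ≡ 35 (mod 59)
46^32 ≡ 35^2 = 1225 ≡ 45 (mod 59)
46^64 ≡ 45^2 = 2025 ≡ 19 (mod 59)
46^128 ≡ 19^2 = 361 ≡ 7 (mod 59)
46^256 ≡ 7^2 = 49 (mod 59)
46^512 ≡ 49^2 = 2401 ≡ 41 (mod 59)
46^1024 ≡ 41^2 = 1681 ≡ 29 (mod 59)
46^1487 = 46^1024 × 46^256 × 46^128 × 46^64 × 46^8 × 46^4 × 46^2 × 46^1 ≡ 29 × 49 × 7 × 19 × 25 × 5 × 51 × 46 (mod 59).
Accumulate the product:
29 × 49 = 1421 ≡ 5
5 × 7 = 35
35 × 19 = 665 ≡ 16
16 × 25 = 400 ≡ 46
46 × 5 = 230 ≡ 53
53 × 51 = 2703 ≡ 48
48 × 46 = 2208 ≡ 25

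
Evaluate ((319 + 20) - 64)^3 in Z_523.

303

319 + 20 = 339
339 - 64 = 275
(275)^3 ≡ 303 (mod 523)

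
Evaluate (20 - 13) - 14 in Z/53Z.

46

20 - 13 = 7
7 - 14 = -7 ≡ 46 (mod 53)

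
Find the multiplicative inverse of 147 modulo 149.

By the extended Euclidean algorithm:
149 = 1*147 + 2
147 = 73*2 + 1
2 = 2*1 + 0
gcd(147, 149) = 1, so the inverse exists.
Back-substitute for 1:
1 = 1*147 − 73*2
  = −73*149 + 74*147
So 147⁻¹ ≡ 74 (mod 149).

74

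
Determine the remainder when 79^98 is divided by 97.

33

By square-and-multiply:
98 in binary is 1100010, i.e. 98 = 64 + 32 + 2.
79^1 ≡ 79 (mod 97)
79^2 ≡ 79^2 = 6241 ≡ 33 (mod 97)
79^4 ≡ 33^2 = 1089 ≡ 22 (mod 97)
79^8 ≡ 22^2 = 484 ≡ 96 (mod 97)
79^16 ≡ 96^2 = 9216 ≡ 1 (mod 97)
79^32 ≡ 1^2 = 1 (mod 97)
79^64 ≡ 1^2 = 1 (mod 97)
79^98 = 79^64 × 79^32 × 79^2 ≡ 1 × 1 × 33 (mod 97).
Accumulate the product:
1 × 1 = 1
1 × 33 = 33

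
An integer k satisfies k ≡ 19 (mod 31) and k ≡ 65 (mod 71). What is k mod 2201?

31⁻¹ mod 71: 31·55 ≡ 1 (mod 71), so 31⁻¹ ≡ 55.
k = 19 + 31·((65 − 19)·55 mod 71) = 19 + 31·45 = 1414.
Check: 1414 mod 31 = 19, 1414 mod 71 = 65. ✓

1414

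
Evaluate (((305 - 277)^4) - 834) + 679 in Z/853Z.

341

305 - 277 = 28
(28)^4 ≡ 496 (mod 853)
496 - 834 = -338 ≡ 515 (mod 853)
515 + 679 = 1194 ≡ 341 (mod 853)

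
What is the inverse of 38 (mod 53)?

7

Apply the Euclidean algorithm and back-substitute:
53 = 1×38 + 15
38 = 2×15 + 8
15 = 1×8 + 7
8 = 1×7 + 1
7 = 7×1 + 0
gcd(38, 53) = 1, so the inverse exists.
Back-substitute for 1:
1 = 1×8 − 1×7
  = −1×15 + 2×8
  = 2×38 − 5×15
  = −5×53 + 7×38
So 38⁻¹ ≡ 7 (mod 53).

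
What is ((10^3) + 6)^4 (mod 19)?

(10)^3 ≡ 12 (mod 19)
12 + 6 = 18
(18)^4 ≡ 1 (mod 19)

1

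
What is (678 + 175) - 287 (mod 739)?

678 + 175 = 853 ≡ 114 (mod 739)
114 - 287 = -173 ≡ 566 (mod 739)

566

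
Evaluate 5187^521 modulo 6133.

5074

Using repeated squaring:
5187^1 ≡ 5187 (mod 6133)
5187^2 ≡ 5187^2 = 26904969 ≡ 5631 (mod 6133)
5187^4 ≡ 5631^2 = 31708161 ≡ 551 (mod 6133)
5187^8 ≡ 551^2 = 303601 ≡ 3084 (mod 6133)
5187^16 ≡ 3084^2 = 9511056 ≡ 4906 (mod 6133)
5187^32 ≡ 4906^2 = 24068836 ≡ 2944 (mod 6133)
5187^64 ≡ 2944^2 = 8667136 ≡ 1207 (mod 6133)
5187^128 ≡ 1207^2 = 1456849 ≡ 3328 (mod 6133)
5187^256 ≡ 3328^2 = 11075584 ≡ 5519 (mod 6133)
5187^512 ≡ 5519^2 = 30459361 ≡ 2883 (mod 6133)
5187^521 = 5187^512 * 5187^8 * 5187^1 ≡ 2883 * 3084 * 5187 (mod 6133).
Accumulate the product:
2883 * 3084 = 8891172 ≡ 4455
4455 * 5187 = 23108085 ≡ 5074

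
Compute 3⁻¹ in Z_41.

14

By the extended Euclidean algorithm:
41 = 13×3 + 2
3 = 1×2 + 1
2 = 2×1 + 0
gcd(3, 41) = 1, so the inverse exists.
Bézout: 1 = −1×41 + 14×3.
So 3⁻¹ ≡ 14 (mod 41).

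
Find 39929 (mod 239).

16

39929 = 167×239 + 16, so 39929 ≡ 16 (mod 239).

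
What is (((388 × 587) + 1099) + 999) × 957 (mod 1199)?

539

388 × 587 = 227756 ≡ 1145 (mod 1199)
1145 + 1099 = 2244 ≡ 1045 (mod 1199)
1045 + 999 = 2044 ≡ 845 (mod 1199)
845 × 957 = 808665 ≡ 539 (mod 1199)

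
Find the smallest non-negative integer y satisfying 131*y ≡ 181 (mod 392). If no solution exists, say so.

gcd(131, 392) = 1, so a unique solution mod 392 exists.
131⁻¹ ≡ 3 (mod 392).
y ≡ 3*181 ≡ 151 (mod 392).

151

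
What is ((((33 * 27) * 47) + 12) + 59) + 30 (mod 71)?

33 * 27 = 891 ≡ 39 (mod 71)
39 * 47 = 1833 ≡ 58 (mod 71)
58 + 12 = 70
70 + 59 = 129 ≡ 58 (mod 71)
58 + 30 = 88 ≡ 17 (mod 71)

17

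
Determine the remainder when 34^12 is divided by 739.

712

Compute successive squares:
34^1 ≡ 34 (mod 739)
34^2 ≡ 34^2 = 1156 ≡ 417 (mod 739)
34^4 ≡ 417^2 = 173889 ≡ 224 (mod 739)
34^8 ≡ 224^2 = 50176 ≡ 663 (mod 739)
34^12 = 34^8 × 34^4 ≡ 663 × 224 (mod 739).
663 × 224 = 148512 ≡ 712 (mod 739).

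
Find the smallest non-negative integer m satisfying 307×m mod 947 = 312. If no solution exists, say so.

gcd(307, 947) = 1, so a unique solution mod 947 exists.
307⁻¹ ≡ 182 (mod 947).
m ≡ 182×312 ≡ 911 (mod 947).

911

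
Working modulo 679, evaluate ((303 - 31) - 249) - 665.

303 - 31 = 272
272 - 249 = 23
23 - 665 = -642 ≡ 37 (mod 679)

37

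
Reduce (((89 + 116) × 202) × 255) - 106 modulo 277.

204

89 + 116 = 205
205 × 202 = 41410 ≡ 137 (mod 277)
137 × 255 = 34935 ≡ 33 (mod 277)
33 - 106 = -73 ≡ 204 (mod 277)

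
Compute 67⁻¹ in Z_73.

12

Apply the Euclidean algorithm and back-substitute:
73 = 1*67 + 6
67 = 11*6 + 1
6 = 6*1 + 0
gcd(67, 73) = 1, so the inverse exists.
Back-substitute for 1:
1 = 1*67 − 11*6
  = −11*73 + 12*67
So 67⁻¹ ≡ 12 (mod 73).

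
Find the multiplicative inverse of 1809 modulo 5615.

1344

5615 = 3×1809 + 188
1809 = 9×188 + 117
188 = 1×117 + 71
117 = 1×71 + 46
71 = 1×46 + 25
46 = 1×25 + 21
25 = 1×21 + 4
21 = 5×4 + 1
4 = 4×1 + 0
gcd(1809, 5615) = 1, so the inverse exists.
Back-substitute for 1:
1 = 1×21 − 5×4
  = −5×25 + 6×21
  = 6×46 − 11×25
  = −11×71 + 17×46
  = 17×117 − 28×71
  = −28×188 + 45×117
  = 45×1809 − 433×188
  = −433×5615 + 1344×1809
So 1809⁻¹ ≡ 1344 (mod 5615).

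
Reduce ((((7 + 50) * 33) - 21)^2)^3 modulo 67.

14

7 + 50 = 57
57 * 33 = 1881 ≡ 5 (mod 67)
5 - 21 = -16 ≡ 51 (mod 67)
(51)^2 ≡ 55 (mod 67)
(55)^3 ≡ 14 (mod 67)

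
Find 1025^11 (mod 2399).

1600

11 in binary is 1011, i.e. 11 = 8 + 2 + 1.
1025^1 ≡ 1025 (mod 2399)
1025^2 ≡ 1025^2 = 1050625 ≡ 2262 (mod 2399)
1025^4 ≡ 2262^2 = 5116644 ≡ 1976 (mod 2399)
1025^8 ≡ 1976^2 = 3904576 ≡ 1403 (mod 2399)
1025^11 = 1025^8 · 1025^2 · 1025^1 ≡ 1403 · 2262 · 1025 (mod 2399).
Accumulate the product:
1403 · 2262 = 3173586 ≡ 2108
2108 · 1025 = 2160700 ≡ 1600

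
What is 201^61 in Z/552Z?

201^1 ≡ 201 (mod 552)
201^2 ≡ 201^2 = 40401 ≡ 105 (mod 552)
201^4 ≡ 105^2 = 11025 ≡ 537 (mod 552)
201^8 ≡ 537^2 = 288369 ≡ 225 (mod 552)
201^16 ≡ 225^2 = 50625 ≡ 393 (mod 552)
201^32 ≡ 393^2 = 154449 ≡ 441 (mod 552)
201^61 = 201^32 × 201^16 × 201^8 × 201^4 × 201^1 ≡ 441 × 393 × 225 × 537 × 201 (mod 552).
Accumulate the product:
441 × 393 = 173313 ≡ 537
537 × 225 = 120825 ≡ 489
489 × 537 = 262593 ≡ 393
393 × 201 = 78993 ≡ 57

57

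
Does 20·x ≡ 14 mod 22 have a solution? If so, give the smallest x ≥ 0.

gcd(20, 22) = 2, and 2 | 14, so solutions exist.
Divide through by 2: 10·x ≡ 7 (mod 11).
10⁻¹ ≡ 10 (mod 11).
x ≡ 10·7 ≡ 4 (mod 11).
The smallest non-negative solution is x = 4.

4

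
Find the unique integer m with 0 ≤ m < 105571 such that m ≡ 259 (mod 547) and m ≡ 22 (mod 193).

547⁻¹ mod 193: 547*6 ≡ 1 (mod 193), so 547⁻¹ ≡ 6.
m = 259 + 547*((22 − 259)*6 mod 193) = 259 + 547*122 = 66993.

66993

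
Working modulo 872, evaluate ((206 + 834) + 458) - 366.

260

206 + 834 = 1040 ≡ 168 (mod 872)
168 + 458 = 626
626 - 366 = 260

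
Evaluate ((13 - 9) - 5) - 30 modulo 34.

13 - 9 = 4
4 - 5 = -1 ≡ 33 (mod 34)
33 - 30 = 3

3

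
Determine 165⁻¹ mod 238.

238 = 1·165 + 73
165 = 2·73 + 19
73 = 3·19 + 16
19 = 1·16 + 3
16 = 5·3 + 1
3 = 3·1 + 0
gcd(165, 238) = 1, so the inverse exists.
Bézout: 1 = 52·238 − 75·165.
So 165⁻¹ ≡ −75 ≡ 163 (mod 238).

163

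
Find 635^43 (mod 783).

Compute successive squares:
43 in binary is 101011, i.e. 43 = 32 + 8 + 2 + 1.
635^1 ≡ 635 (mod 783)
635^2 ≡ 635^2 = 403225 ≡ 763 (mod 783)
635^4 ≡ 763^2 = 582169 ≡ 400 (mod 783)
635^8 ≡ 400^2 = 160000 ≡ 268 (mod 783)
635^16 ≡ 268^2 = 71824 ≡ 571 (mod 783)
635^32 ≡ 571^2 = 326041 ≡ 313 (mod 783)
635^43 = 635^32 * 635^8 * 635^2 * 635^1 ≡ 313 * 268 * 763 * 635 (mod 783).
Accumulate the product:
313 * 268 = 83884 ≡ 103
103 * 763 = 78589 ≡ 289
289 * 635 = 183515 ≡ 293

293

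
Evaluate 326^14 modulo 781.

Compute successive squares:
14 in binary is 1110, i.e. 14 = 8 + 4 + 2.
326^1 ≡ 326 (mod 781)
326^2 ≡ 326^2 = 106276 ≡ 60 (mod 781)
326^4 ≡ 60^2 = 3600 ≡ 476 (mod 781)
326^8 ≡ 476^2 = 226576 ≡ 86 (mod 781)
326^14 = 326^8 · 326^4 · 326^2 ≡ 86 · 476 · 60 (mod 781).
Accumulate the product:
86 · 476 = 40936 ≡ 324
324 · 60 = 19440 ≡ 696

696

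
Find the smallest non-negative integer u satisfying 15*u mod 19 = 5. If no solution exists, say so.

13

gcd(15, 19) = 1, so a unique solution mod 19 exists.
15⁻¹ ≡ 14 (mod 19).
u ≡ 14*5 ≡ 13 (mod 19).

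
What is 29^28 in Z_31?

Using repeated squaring:
28 in binary is 11100, i.e. 28 = 16 + 8 + 4.
29^1 ≡ 29 (mod 31)
29^2 ≡ 29^2 = 841 ≡ 4 (mod 31)
29^4 ≡ 4^2 = 16 (mod 31)
29^8 ≡ 16^2 = 256 ≡ 8 (mod 31)
29^16 ≡ 8^2 = 64 ≡ 2 (mod 31)
29^28 = 29^16 * 29^8 * 29^4 ≡ 2 * 8 * 16 (mod 31).
Accumulate the product:
2 * 8 = 16
16 * 16 = 256 ≡ 8

8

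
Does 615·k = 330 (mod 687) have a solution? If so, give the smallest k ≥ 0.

gcd(615, 687) = 3, and 3 | 330, so solutions exist.
Divide through by 3: 205·k mod 229 = 110.
205⁻¹ ≡ 124 (mod 229).
k ≡ 124·110 ≡ 129 (mod 229).
The smallest non-negative solution is k = 129.

129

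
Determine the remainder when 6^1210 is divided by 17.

Compute successive squares:
1210 in binary is 10010111010, i.e. 1210 = 1024 + 128 + 32 + 16 + 8 + 2.
6^1 ≡ 6 (mod 17)
6^2 ≡ 6^2 = 36 ≡ 2 (mod 17)
6^4 ≡ 2^2 = 4 (mod 17)
6^8 ≡ 4^2 = 16 (mod 17)
6^16 ≡ 16^2 = 256 ≡ 1 (mod 17)
6^32 ≡ 1^2 = 1 (mod 17)
6^64 ≡ 1^2 = 1 (mod 17)
6^128 ≡ 1^2 = 1 (mod 17)
6^256 ≡ 1^2 = 1 (mod 17)
6^512 ≡ 1^2 = 1 (mod 17)
6^1024 ≡ 1^2 = 1 (mod 17)
6^1210 = 6^1024 · 6^128 · 6^32 · 6^16 · 6^8 · 6^2 ≡ 1 · 1 · 1 · 1 · 16 · 2 (mod 17).
Accumulate the product:
1 · 1 = 1
1 · 1 = 1
1 · 1 = 1
1 · 16 = 16
16 · 2 = 32 ≡ 15

15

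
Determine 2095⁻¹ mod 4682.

Run the extended Euclidean algorithm:
4682 = 2*2095 + 492
2095 = 4*492 + 127
492 = 3*127 + 111
127 = 1*111 + 16
111 = 6*16 + 15
16 = 1*15 + 1
15 = 15*1 + 0
gcd(2095, 4682) = 1, so the inverse exists.
Back-substitute for 1:
1 = 1*16 − 1*15
  = −1*111 + 7*16
  = 7*127 − 8*111
  = −8*492 + 31*127
  = 31*2095 − 132*492
  = −132*4682 + 295*2095
So 2095⁻¹ ≡ 295 (mod 4682).

295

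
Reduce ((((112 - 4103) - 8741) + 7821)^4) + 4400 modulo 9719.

7741

112 - 4103 = -3991 ≡ 5728 (mod 9719)
5728 - 8741 = -3013 ≡ 6706 (mod 9719)
6706 + 7821 = 14527 ≡ 4808 (mod 9719)
(4808)^4 ≡ 3341 (mod 9719)
3341 + 4400 = 7741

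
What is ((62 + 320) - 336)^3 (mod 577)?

400

62 + 320 = 382
382 - 336 = 46
(46)^3 ≡ 400 (mod 577)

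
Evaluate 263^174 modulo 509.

174 in binary is 10101110, i.e. 174 = 128 + 32 + 8 + 4 + 2.
263^1 ≡ 263 (mod 509)
263^2 ≡ 263^2 = 69169 ≡ 454 (mod 509)
263^4 ≡ 454^2 = 206116 ≡ 480 (mod 509)
263^8 ≡ 480^2 = 230400 ≡ 332 (mod 509)
263^16 ≡ 332^2 = 110224 ≡ 280 (mod 509)
263^32 ≡ 280^2 = 78400 ≡ 14 (mod 509)
263^64 ≡ 14^2 = 196 (mod 509)
263^128 ≡ 196^2 = 38416 ≡ 241 (mod 509)
263^174 = 263^128 * 263^32 * 263^8 * 263^4 * 263^2 ≡ 241 * 14 * 332 * 480 * 454 (mod 509).
Accumulate the product:
241 * 14 = 3374 ≡ 320
320 * 332 = 106240 ≡ 368
368 * 480 = 176640 ≡ 17
17 * 454 = 7718 ≡ 83

83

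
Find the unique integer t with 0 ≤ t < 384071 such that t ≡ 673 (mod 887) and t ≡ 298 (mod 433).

39701

887⁻¹ mod 433: 887*165 ≡ 1 (mod 433), so 887⁻¹ ≡ 165.
t = 673 + 887*((298 − 673)*165 mod 433) = 673 + 887*44 = 39701.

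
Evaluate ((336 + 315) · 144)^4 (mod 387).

336 + 315 = 651 ≡ 264 (mod 387)
264 · 144 = 38016 ≡ 90 (mod 387)
(90)^4 ≡ 342 (mod 387)

342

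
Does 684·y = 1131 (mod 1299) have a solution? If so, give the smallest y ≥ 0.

gcd(684, 1299) = 3, and 3 | 1131, so solutions exist.
Divide through by 3: 228·y = 377 (mod 433).
228⁻¹ ≡ 226 (mod 433).
y ≡ 226·377 ≡ 334 (mod 433).
The smallest non-negative solution is y = 334.

334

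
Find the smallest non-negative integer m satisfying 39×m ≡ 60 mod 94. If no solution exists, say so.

16

gcd(39, 94) = 1, so a unique solution mod 94 exists.
39⁻¹ ≡ 41 (mod 94).
m ≡ 41×60 ≡ 16 (mod 94).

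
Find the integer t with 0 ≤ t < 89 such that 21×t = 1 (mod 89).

17

Run the extended Euclidean algorithm:
89 = 4·21 + 5
21 = 4·5 + 1
5 = 5·1 + 0
gcd(21, 89) = 1, so the inverse exists.
Back-substitute for 1:
1 = 1·21 − 4·5
  = −4·89 + 17·21
So 21⁻¹ ≡ 17 (mod 89).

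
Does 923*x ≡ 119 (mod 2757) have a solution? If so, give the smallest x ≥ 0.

gcd(923, 2757) = 1, so a unique solution mod 2757 exists.
923⁻¹ ≡ 230 (mod 2757).
x ≡ 230*119 ≡ 2557 (mod 2757).

2557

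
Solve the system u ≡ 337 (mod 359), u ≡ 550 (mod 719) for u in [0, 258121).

105524

359⁻¹ mod 719: 359*717 ≡ 1 (mod 719), so 359⁻¹ ≡ 717.
u = 337 + 359*((550 − 337)*717 mod 719) = 337 + 359*293 = 105524.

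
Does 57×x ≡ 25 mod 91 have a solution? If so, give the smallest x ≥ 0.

18

gcd(57, 91) = 1, so a unique solution mod 91 exists.
57⁻¹ ≡ 8 (mod 91).
x ≡ 8×25 ≡ 18 (mod 91).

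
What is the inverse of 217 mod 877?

97

877 = 4*217 + 9
217 = 24*9 + 1
9 = 9*1 + 0
gcd(217, 877) = 1, so the inverse exists.
Bézout: 1 = −24*877 + 97*217.
So 217⁻¹ ≡ 97 (mod 877).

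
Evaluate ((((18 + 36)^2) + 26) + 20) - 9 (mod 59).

3

18 + 36 = 54
(54)^2 ≡ 25 (mod 59)
25 + 26 = 51
51 + 20 = 71 ≡ 12 (mod 59)
12 - 9 = 3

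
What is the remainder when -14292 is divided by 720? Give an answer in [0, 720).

108

-14292 = -20·720 + 108, so -14292 ≡ 108 (mod 720).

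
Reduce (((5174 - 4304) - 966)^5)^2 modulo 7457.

5158

5174 - 4304 = 870
870 - 966 = -96 ≡ 7361 (mod 7457)
(7361)^5 ≡ 2905 (mod 7457)
(2905)^2 ≡ 5158 (mod 7457)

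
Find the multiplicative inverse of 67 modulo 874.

287

874 = 13·67 + 3
67 = 22·3 + 1
3 = 3·1 + 0
gcd(67, 874) = 1, so the inverse exists.
Back-substitute for 1:
1 = 1·67 − 22·3
  = −22·874 + 287·67
So 67⁻¹ ≡ 287 (mod 874).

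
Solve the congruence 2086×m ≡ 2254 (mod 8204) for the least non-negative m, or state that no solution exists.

gcd(2086, 8204) = 14, and 14 | 2254, so solutions exist.
Divide through by 14: 149×m ≡ 161 (mod 586).
149⁻¹ ≡ 59 (mod 586).
m ≡ 59×161 ≡ 123 (mod 586).
The smallest non-negative solution is m = 123.

123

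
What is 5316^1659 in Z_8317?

1535

5316^1 ≡ 5316 (mod 8317)
5316^2 ≡ 5316^2 = 28259856 ≡ 7007 (mod 8317)
5316^4 ≡ 7007^2 = 49098049 ≡ 2798 (mod 8317)
5316^8 ≡ 2798^2 = 7828804 ≡ 2507 (mod 8317)
5316^16 ≡ 2507^2 = 6285049 ≡ 5714 (mod 8317)
5316^32 ≡ 5714^2 = 32649796 ≡ 5571 (mod 8317)
5316^64 ≡ 5571^2 = 31036041 ≡ 5314 (mod 8317)
5316^128 ≡ 5314^2 = 28238596 ≡ 2381 (mod 8317)
5316^256 ≡ 2381^2 = 5669161 ≡ 5284 (mod 8317)
5316^512 ≡ 5284^2 = 27920656 ≡ 487 (mod 8317)
5316^1024 ≡ 487^2 = 237169 ≡ 4293 (mod 8317)
5316^1659 = 5316^1024 × 5316^512 × 5316^64 × 5316^32 × 5316^16 × 5316^8 × 5316^2 × 5316^1 ≡ 4293 × 487 × 5314 × 5571 × 5714 × 2507 × 7007 × 5316 (mod 8317).
Accumulate the product:
4293 × 487 = 2090691 ≡ 3124
3124 × 5314 = 16600936 ≡ 204
204 × 5571 = 1136484 ≡ 5372
5372 × 5714 = 30695608 ≡ 5878
5878 × 2507 = 14736146 ≡ 6739
6739 × 7007 = 47220173 ≡ 4564
4564 × 5316 = 24262224 ≡ 1535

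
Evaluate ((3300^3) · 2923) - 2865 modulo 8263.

(3300)^3 ≡ 6602 (mod 8263)
6602 · 2923 = 19297646 ≡ 3541 (mod 8263)
3541 - 2865 = 676

676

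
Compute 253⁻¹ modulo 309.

160

309 = 1×253 + 56
253 = 4×56 + 29
56 = 1×29 + 27
29 = 1×27 + 2
27 = 13×2 + 1
2 = 2×1 + 0
gcd(253, 309) = 1, so the inverse exists.
Back-substitute for 1:
1 = 1×27 − 13×2
  = −13×29 + 14×27
  = 14×56 − 27×29
  = −27×253 + 122×56
  = 122×309 − 149×253
So 253⁻¹ ≡ −149 ≡ 160 (mod 309).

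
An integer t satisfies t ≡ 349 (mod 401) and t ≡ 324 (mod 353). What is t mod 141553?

401⁻¹ mod 353: 401×228 ≡ 1 (mod 353), so 401⁻¹ ≡ 228.
t = 349 + 401×((324 − 349)×228 mod 353) = 349 + 401×301 = 121050.

121050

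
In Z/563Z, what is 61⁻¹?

120

Apply the Euclidean algorithm and back-substitute:
563 = 9*61 + 14
61 = 4*14 + 5
14 = 2*5 + 4
5 = 1*4 + 1
4 = 4*1 + 0
gcd(61, 563) = 1, so the inverse exists.
Bézout: 1 = −13*563 + 120*61.
So 61⁻¹ ≡ 120 (mod 563).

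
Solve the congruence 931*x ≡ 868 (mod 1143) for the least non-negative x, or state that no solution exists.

gcd(931, 1143) = 1, so a unique solution mod 1143 exists.
931⁻¹ ≡ 124 (mod 1143).
x ≡ 124*868 ≡ 190 (mod 1143).

190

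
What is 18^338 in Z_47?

By square-and-multiply:
338 in binary is 101010010, i.e. 338 = 256 + 64 + 16 + 2.
18^1 ≡ 18 (mod 47)
18^2 ≡ 18^2 = 324 ≡ 42 (mod 47)
18^4 ≡ 42^2 = 1764 ≡ 25 (mod 47)
18^8 ≡ 25^2 = 625 ≡ 14 (mod 47)
18^16 ≡ 14^2 = 196 ≡ 8 (mod 47)
18^32 ≡ 8^2 = 64 ≡ 17 (mod 47)
18^64 ≡ 17^2 = 289 ≡ 7 (mod 47)
18^128 ≡ 7^2 = 49 ≡ 2 (mod 47)
18^256 ≡ 2^2 = 4 (mod 47)
18^338 = 18^256 · 18^64 · 18^16 · 18^2 ≡ 4 · 7 · 8 · 42 (mod 47).
Accumulate the product:
4 · 7 = 28
28 · 8 = 224 ≡ 36
36 · 42 = 1512 ≡ 8

8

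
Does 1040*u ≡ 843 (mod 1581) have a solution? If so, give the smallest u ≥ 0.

1182

gcd(1040, 1581) = 1, so a unique solution mod 1581 exists.
1040⁻¹ ≡ 941 (mod 1581).
u ≡ 941*843 ≡ 1182 (mod 1581).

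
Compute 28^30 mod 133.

30 in binary is 11110, i.e. 30 = 16 + 8 + 4 + 2.
28^1 ≡ 28 (mod 133)
28^2 ≡ 28^2 = 784 ≡ 119 (mod 133)
28^4 ≡ 119^2 = 14161 ≡ 63 (mod 133)
28^8 ≡ 63^2 = 3969 ≡ 112 (mod 133)
28^16 ≡ 112^2 = 12544 ≡ 42 (mod 133)
28^30 = 28^16 × 28^8 × 28^4 × 28^2 ≡ 42 × 112 × 63 × 119 (mod 133).
Accumulate the product:
42 × 112 = 4704 ≡ 49
49 × 63 = 3087 ≡ 28
28 × 119 = 3332 ≡ 7

7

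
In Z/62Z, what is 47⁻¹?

Apply the Euclidean algorithm and back-substitute:
62 = 1*47 + 15
47 = 3*15 + 2
15 = 7*2 + 1
2 = 2*1 + 0
gcd(47, 62) = 1, so the inverse exists.
Back-substitute for 1:
1 = 1*15 − 7*2
  = −7*47 + 22*15
  = 22*62 − 29*47
So 47⁻¹ ≡ −29 ≡ 33 (mod 62).

33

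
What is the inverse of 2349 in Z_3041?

3041 = 1×2349 + 692
2349 = 3×692 + 273
692 = 2×273 + 146
273 = 1×146 + 127
146 = 1×127 + 19
127 = 6×19 + 13
19 = 1×13 + 6
13 = 2×6 + 1
6 = 6×1 + 0
gcd(2349, 3041) = 1, so the inverse exists.
Bézout: 1 = −370×3041 + 479×2349.
So 2349⁻¹ ≡ 479 (mod 3041).

479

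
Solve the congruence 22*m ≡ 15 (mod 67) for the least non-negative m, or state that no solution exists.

22

gcd(22, 67) = 1, so a unique solution mod 67 exists.
22⁻¹ ≡ 64 (mod 67).
m ≡ 64*15 ≡ 22 (mod 67).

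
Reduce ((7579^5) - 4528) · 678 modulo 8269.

2383

(7579)^5 ≡ 1080 (mod 8269)
1080 - 4528 = -3448 ≡ 4821 (mod 8269)
4821 · 678 = 3268638 ≡ 2383 (mod 8269)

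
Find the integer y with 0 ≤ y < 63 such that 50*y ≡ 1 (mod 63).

29

Run the extended Euclidean algorithm:
63 = 1×50 + 13
50 = 3×13 + 11
13 = 1×11 + 2
11 = 5×2 + 1
2 = 2×1 + 0
gcd(50, 63) = 1, so the inverse exists.
Back-substitute for 1:
1 = 1×11 − 5×2
  = −5×13 + 6×11
  = 6×50 − 23×13
  = −23×63 + 29×50
So 50⁻¹ ≡ 29 (mod 63).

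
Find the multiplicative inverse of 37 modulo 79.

47

79 = 2×37 + 5
37 = 7×5 + 2
5 = 2×2 + 1
2 = 2×1 + 0
gcd(37, 79) = 1, so the inverse exists.
Back-substitute for 1:
1 = 1×5 − 2×2
  = −2×37 + 15×5
  = 15×79 − 32×37
So 37⁻¹ ≡ −32 ≡ 47 (mod 79).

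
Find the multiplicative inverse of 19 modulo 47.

5

Apply the Euclidean algorithm and back-substitute:
47 = 2×19 + 9
19 = 2×9 + 1
9 = 9×1 + 0
gcd(19, 47) = 1, so the inverse exists.
Back-substitute for 1:
1 = 1×19 − 2×9
  = −2×47 + 5×19
So 19⁻¹ ≡ 5 (mod 47).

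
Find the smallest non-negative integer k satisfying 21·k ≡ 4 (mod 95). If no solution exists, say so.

59

gcd(21, 95) = 1, so a unique solution mod 95 exists.
21⁻¹ ≡ 86 (mod 95).
k ≡ 86·4 ≡ 59 (mod 95).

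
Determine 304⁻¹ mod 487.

Apply the Euclidean algorithm and back-substitute:
487 = 1·304 + 183
304 = 1·183 + 121
183 = 1·121 + 62
121 = 1·62 + 59
62 = 1·59 + 3
59 = 19·3 + 2
3 = 1·2 + 1
2 = 2·1 + 0
gcd(304, 487) = 1, so the inverse exists.
Bézout: 1 = 103·487 − 165·304.
So 304⁻¹ ≡ −165 ≡ 322 (mod 487).

322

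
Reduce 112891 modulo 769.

617

112891 = 146·769 + 617, so 112891 ≡ 617 (mod 769).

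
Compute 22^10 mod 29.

22^1 ≡ 22 (mod 29)
22^2 ≡ 22^2 = 484 ≡ 20 (mod 29)
22^4 ≡ 20^2 = 400 ≡ 23 (mod 29)
22^8 ≡ 23^2 = 529 ≡ 7 (mod 29)
22^10 = 22^8 × 22^2 ≡ 7 × 20 (mod 29).
7 × 20 = 140 ≡ 24 (mod 29).

24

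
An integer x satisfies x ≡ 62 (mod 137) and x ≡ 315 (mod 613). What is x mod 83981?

137⁻¹ mod 613: 137*264 ≡ 1 (mod 613), so 137⁻¹ ≡ 264.
x = 62 + 137*((315 − 62)*264 mod 613) = 62 + 137*588 = 80618.
Check: 80618 mod 137 = 62, 80618 mod 613 = 315. ✓

80618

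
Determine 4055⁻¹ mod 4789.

3060

4789 = 1·4055 + 734
4055 = 5·734 + 385
734 = 1·385 + 349
385 = 1·349 + 36
349 = 9·36 + 25
36 = 1·25 + 11
25 = 2·11 + 3
11 = 3·3 + 2
3 = 1·2 + 1
2 = 2·1 + 0
gcd(4055, 4789) = 1, so the inverse exists.
Bézout: 1 = 1464·4789 − 1729·4055.
So 4055⁻¹ ≡ −1729 ≡ 3060 (mod 4789).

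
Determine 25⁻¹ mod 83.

83 = 3×25 + 8
25 = 3×8 + 1
8 = 8×1 + 0
gcd(25, 83) = 1, so the inverse exists.
Bézout: 1 = −3×83 + 10×25.
So 25⁻¹ ≡ 10 (mod 83).

10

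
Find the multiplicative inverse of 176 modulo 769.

485

769 = 4*176 + 65
176 = 2*65 + 46
65 = 1*46 + 19
46 = 2*19 + 8
19 = 2*8 + 3
8 = 2*3 + 2
3 = 1*2 + 1
2 = 2*1 + 0
gcd(176, 769) = 1, so the inverse exists.
Bézout: 1 = 65*769 − 284*176.
So 176⁻¹ ≡ −284 ≡ 485 (mod 769).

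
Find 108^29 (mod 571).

Using repeated squaring:
29 in binary is 11101, i.e. 29 = 16 + 8 + 4 + 1.
108^1 ≡ 108 (mod 571)
108^2 ≡ 108^2 = 11664 ≡ 244 (mod 571)
108^4 ≡ 244^2 = 59536 ≡ 152 (mod 571)
108^8 ≡ 152^2 = 23104 ≡ 264 (mod 571)
108^16 ≡ 264^2 = 69696 ≡ 34 (mod 571)
108^29 = 108^16 · 108^8 · 108^4 · 108^1 ≡ 34 · 264 · 152 · 108 (mod 571).
Accumulate the product:
34 · 264 = 8976 ≡ 411
411 · 152 = 62472 ≡ 233
233 · 108 = 25164 ≡ 40

40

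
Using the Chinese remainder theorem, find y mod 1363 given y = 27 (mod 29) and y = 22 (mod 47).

868

29⁻¹ mod 47: 29*13 ≡ 1 (mod 47), so 29⁻¹ ≡ 13.
y = 27 + 29*((22 − 27)*13 mod 47) = 27 + 29*29 = 868.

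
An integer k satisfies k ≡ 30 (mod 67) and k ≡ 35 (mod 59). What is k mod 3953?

67⁻¹ mod 59: 67·37 ≡ 1 (mod 59), so 67⁻¹ ≡ 37.
k = 30 + 67·((35 − 30)·37 mod 59) = 30 + 67·8 = 566.

566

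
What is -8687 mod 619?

-8687 = -15·619 + 598, so -8687 ≡ 598 (mod 619).

598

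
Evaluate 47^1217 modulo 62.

Using repeated squaring:
1217 in binary is 10011000001, i.e. 1217 = 1024 + 128 + 64 + 1.
47^1 ≡ 47 (mod 62)
47^2 ≡ 47^2 = 2209 ≡ 39 (mod 62)
47^4 ≡ 39^2 = 1521 ≡ 33 (mod 62)
47^8 ≡ 33^2 = 1089 ≡ 35 (mod 62)
47^16 ≡ 35^2 = 1225 ≡ 47 (mod 62)
47^32 ≡ 47^2 = 2209 ≡ 39 (mod 62)
47^64 ≡ 39^2 = 1521 ≡ 33 (mod 62)
47^128 ≡ 33^2 = 1089 ≡ 35 (mod 62)
47^256 ≡ 35^2 = 1225 ≡ 47 (mod 62)
47^512 ≡ 47^2 = 2209 ≡ 39 (mod 62)
47^1024 ≡ 39^2 = 1521 ≡ 33 (mod 62)
47^1217 = 47^1024 · 47^128 · 47^64 · 47^1 ≡ 33 · 35 · 33 · 47 (mod 62).
Accumulate the product:
33 · 35 = 1155 ≡ 39
39 · 33 = 1287 ≡ 47
47 · 47 = 2209 ≡ 39

39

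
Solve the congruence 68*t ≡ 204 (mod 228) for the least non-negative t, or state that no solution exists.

3

gcd(68, 228) = 4, and 4 | 204, so solutions exist.
Divide through by 4: 17*t ≡ 51 mod 57.
17⁻¹ ≡ 47 (mod 57).
t ≡ 47*51 ≡ 3 (mod 57).
The smallest non-negative solution is t = 3.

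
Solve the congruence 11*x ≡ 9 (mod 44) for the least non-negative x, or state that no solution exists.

no solution

gcd(11, 44) = 11, and 11 does not divide 9.
So the congruence has no solution.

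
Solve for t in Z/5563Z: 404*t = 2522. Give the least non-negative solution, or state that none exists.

gcd(404, 5563) = 1, so a unique solution mod 5563 exists.
404⁻¹ ≡ 3649 (mod 5563).
t ≡ 3649*2522 ≡ 1576 (mod 5563).

1576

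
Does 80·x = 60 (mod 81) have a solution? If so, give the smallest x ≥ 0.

21

gcd(80, 81) = 1, so a unique solution mod 81 exists.
80⁻¹ ≡ 80 (mod 81).
x ≡ 80·60 ≡ 21 (mod 81).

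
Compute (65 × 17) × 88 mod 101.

78

65 × 17 = 1105 ≡ 95 (mod 101)
95 × 88 = 8360 ≡ 78 (mod 101)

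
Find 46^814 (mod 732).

46^1 ≡ 46 (mod 732)
46^2 ≡ 46^2 = 2116 ≡ 652 (mod 732)
46^4 ≡ 652^2 = 425104 ≡ 544 (mod 732)
46^8 ≡ 544^2 = 295936 ≡ 208 (mod 732)
46^16 ≡ 208^2 = 43264 ≡ 76 (mod 732)
46^32 ≡ 76^2 = 5776 ≡ 652 (mod 732)
46^64 ≡ 652^2 = 425104 ≡ 544 (mod 732)
46^128 ≡ 544^2 = 295936 ≡ 208 (mod 732)
46^256 ≡ 208^2 = 43264 ≡ 76 (mod 732)
46^512 ≡ 76^2 = 5776 ≡ 652 (mod 732)
46^814 = 46^512 · 46^256 · 46^32 · 46^8 · 46^4 · 46^2 ≡ 652 · 76 · 652 · 208 · 544 · 652 (mod 732).
Accumulate the product:
652 · 76 = 49552 ≡ 508
508 · 652 = 331216 ≡ 352
352 · 208 = 73216 ≡ 16
16 · 544 = 8704 ≡ 652
652 · 652 = 425104 ≡ 544

544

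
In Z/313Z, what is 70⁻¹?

237

Apply the Euclidean algorithm and back-substitute:
313 = 4*70 + 33
70 = 2*33 + 4
33 = 8*4 + 1
4 = 4*1 + 0
gcd(70, 313) = 1, so the inverse exists.
Bézout: 1 = 17*313 − 76*70.
So 70⁻¹ ≡ −76 ≡ 237 (mod 313).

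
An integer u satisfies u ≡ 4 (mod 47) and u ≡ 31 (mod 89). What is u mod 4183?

47⁻¹ mod 89: 47*36 ≡ 1 (mod 89), so 47⁻¹ ≡ 36.
u = 4 + 47*((31 − 4)*36 mod 89) = 4 + 47*82 = 3858.
Check: 3858 mod 47 = 4, 3858 mod 89 = 31. ✓

3858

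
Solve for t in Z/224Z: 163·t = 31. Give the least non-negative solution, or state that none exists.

117

gcd(163, 224) = 1, so a unique solution mod 224 exists.
163⁻¹ ≡ 11 (mod 224).
t ≡ 11·31 ≡ 117 (mod 224).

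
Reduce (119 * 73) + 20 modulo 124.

27

119 * 73 = 8687 ≡ 7 (mod 124)
7 + 20 = 27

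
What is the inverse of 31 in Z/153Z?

153 = 4*31 + 29
31 = 1*29 + 2
29 = 14*2 + 1
2 = 2*1 + 0
gcd(31, 153) = 1, so the inverse exists.
Bézout: 1 = 15*153 − 74*31.
So 31⁻¹ ≡ −74 ≡ 79 (mod 153).

79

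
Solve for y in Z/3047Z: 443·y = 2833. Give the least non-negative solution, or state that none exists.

2455

gcd(443, 3047) = 1, so a unique solution mod 3047 exists.
443⁻¹ ≡ 2765 (mod 3047).
y ≡ 2765·2833 ≡ 2455 (mod 3047).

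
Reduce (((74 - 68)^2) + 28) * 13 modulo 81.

74 - 68 = 6
(6)^2 ≡ 36 (mod 81)
36 + 28 = 64
64 * 13 = 832 ≡ 22 (mod 81)

22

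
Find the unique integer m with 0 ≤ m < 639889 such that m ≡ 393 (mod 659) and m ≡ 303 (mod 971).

659⁻¹ mod 971: 659·333 ≡ 1 (mod 971), so 659⁻¹ ≡ 333.
m = 393 + 659·((303 − 393)·333 mod 971) = 393 + 659·131 = 86722.

86722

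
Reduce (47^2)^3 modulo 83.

(47)^2 ≡ 51 (mod 83)
(51)^3 ≡ 17 (mod 83)

17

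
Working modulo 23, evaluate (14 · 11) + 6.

14 · 11 = 154 ≡ 16 (mod 23)
16 + 6 = 22

22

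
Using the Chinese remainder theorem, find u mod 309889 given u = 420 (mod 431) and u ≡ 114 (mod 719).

20246

431⁻¹ mod 719: 431×357 ≡ 1 (mod 719), so 431⁻¹ ≡ 357.
u = 420 + 431×((114 − 420)×357 mod 719) = 420 + 431×46 = 20246.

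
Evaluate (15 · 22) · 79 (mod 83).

15 · 22 = 330 ≡ 81 (mod 83)
81 · 79 = 6399 ≡ 8 (mod 83)

8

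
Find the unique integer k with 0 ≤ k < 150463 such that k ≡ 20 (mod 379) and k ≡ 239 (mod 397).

20486

379⁻¹ mod 397: 379×22 ≡ 1 (mod 397), so 379⁻¹ ≡ 22.
k = 20 + 379×((239 − 20)×22 mod 397) = 20 + 379×54 = 20486.
Check: 20486 mod 379 = 20, 20486 mod 397 = 239. ✓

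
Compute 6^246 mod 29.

23

By square-and-multiply:
246 in binary is 11110110, i.e. 246 = 128 + 64 + 32 + 16 + 4 + 2.
6^1 ≡ 6 (mod 29)
6^2 ≡ 6^2 = 36 ≡ 7 (mod 29)
6^4 ≡ 7^2 = 49 ≡ 20 (mod 29)
6^8 ≡ 20^2 = 400 ≡ 23 (mod 29)
6^16 ≡ 23^2 = 529 ≡ 7 (mod 29)
6^32 ≡ 7^2 = 49 ≡ 20 (mod 29)
6^64 ≡ 20^2 = 400 ≡ 23 (mod 29)
6^128 ≡ 23^2 = 529 ≡ 7 (mod 29)
6^246 = 6^128 * 6^64 * 6^32 * 6^16 * 6^4 * 6^2 ≡ 7 * 23 * 20 * 7 * 20 * 7 (mod 29).
Accumulate the product:
7 * 23 = 161 ≡ 16
16 * 20 = 320 ≡ 1
1 * 7 = 7
7 * 20 = 140 ≡ 24
24 * 7 = 168 ≡ 23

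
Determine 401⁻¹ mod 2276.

2276 = 5*401 + 271
401 = 1*271 + 130
271 = 2*130 + 11
130 = 11*11 + 9
11 = 1*9 + 2
9 = 4*2 + 1
2 = 2*1 + 0
gcd(401, 2276) = 1, so the inverse exists.
Bézout: 1 = −182*2276 + 1033*401.
So 401⁻¹ ≡ 1033 (mod 2276).

1033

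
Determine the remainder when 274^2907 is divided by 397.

269

Using repeated squaring:
2907 in binary is 101101011011, i.e. 2907 = 2048 + 512 + 256 + 64 + 16 + 8 + 2 + 1.
274^1 ≡ 274 (mod 397)
274^2 ≡ 274^2 = 75076 ≡ 43 (mod 397)
274^4 ≡ 43^2 = 1849 ≡ 261 (mod 397)
274^8 ≡ 261^2 = 68121 ≡ 234 (mod 397)
274^16 ≡ 234^2 = 54756 ≡ 367 (mod 397)
274^32 ≡ 367^2 = 134689 ≡ 106 (mod 397)
274^64 ≡ 106^2 = 11236 ≡ 120 (mod 397)
274^128 ≡ 120^2 = 14400 ≡ 108 (mod 397)
274^256 ≡ 108^2 = 11664 ≡ 151 (mod 397)
274^512 ≡ 151^2 = 22801 ≡ 172 (mod 397)
274^1024 ≡ 172^2 = 29584 ≡ 206 (mod 397)
274^2048 ≡ 206^2 = 42436 ≡ 354 (mod 397)
274^2907 = 274^2048 * 274^512 * 274^256 * 274^64 * 274^16 * 274^8 * 274^2 * 274^1 ≡ 354 * 172 * 151 * 120 * 367 * 234 * 43 * 274 (mod 397).
Accumulate the product:
354 * 172 = 60888 ≡ 147
147 * 151 = 22197 ≡ 362
362 * 120 = 43440 ≡ 167
167 * 367 = 61289 ≡ 151
151 * 234 = 35334 ≡ 1
1 * 43 = 43
43 * 274 = 11782 ≡ 269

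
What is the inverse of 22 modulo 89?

85

Run the extended Euclidean algorithm:
89 = 4*22 + 1
22 = 22*1 + 0
gcd(22, 89) = 1, so the inverse exists.
Back-substitute for 1:
1 = 1*89 − 4*22
So 22⁻¹ ≡ −4 ≡ 85 (mod 89).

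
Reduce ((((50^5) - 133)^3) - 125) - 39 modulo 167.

9

(50)^5 ≡ 81 (mod 167)
81 - 133 = -52 ≡ 115 (mod 167)
(115)^3 ≡ 6 (mod 167)
6 - 125 = -119 ≡ 48 (mod 167)
48 - 39 = 9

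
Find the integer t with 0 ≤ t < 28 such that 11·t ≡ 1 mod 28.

By the extended Euclidean algorithm:
28 = 2·11 + 6
11 = 1·6 + 5
6 = 1·5 + 1
5 = 5·1 + 0
gcd(11, 28) = 1, so the inverse exists.
Bézout: 1 = 2·28 − 5·11.
So 11⁻¹ ≡ −5 ≡ 23 (mod 28).

23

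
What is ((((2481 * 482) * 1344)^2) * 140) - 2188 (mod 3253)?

2481 * 482 = 1195842 ≡ 1991 (mod 3253)
1991 * 1344 = 2675904 ≡ 1938 (mod 3253)
(1938)^2 ≡ 1882 (mod 3253)
1882 * 140 = 263480 ≡ 3240 (mod 3253)
3240 - 2188 = 1052

1052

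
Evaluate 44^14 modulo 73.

14 in binary is 1110, i.e. 14 = 8 + 4 + 2.
44^1 ≡ 44 (mod 73)
44^2 ≡ 44^2 = 1936 ≡ 38 (mod 73)
44^4 ≡ 38^2 = 1444 ≡ 57 (mod 73)
44^8 ≡ 57^2 = 3249 ≡ 37 (mod 73)
44^14 = 44^8 · 44^4 · 44^2 ≡ 37 · 57 · 38 (mod 73).
Accumulate the product:
37 · 57 = 2109 ≡ 65
65 · 38 = 2470 ≡ 61

61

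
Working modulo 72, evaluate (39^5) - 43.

(39)^5 ≡ 63 (mod 72)
63 - 43 = 20

20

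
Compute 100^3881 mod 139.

79

Using repeated squaring:
3881 in binary is 111100101001, i.e. 3881 = 2048 + 1024 + 512 + 256 + 32 + 8 + 1.
100^1 ≡ 100 (mod 139)
100^2 ≡ 100^2 = 10000 ≡ 131 (mod 139)
100^4 ≡ 131^2 = 17161 ≡ 64 (mod 139)
100^8 ≡ 64^2 = 4096 ≡ 65 (mod 139)
100^16 ≡ 65^2 = 4225 ≡ 55 (mod 139)
100^32 ≡ 55^2 = 3025 ≡ 106 (mod 139)
100^64 ≡ 106^2 = 11236 ≡ 116 (mod 139)
100^128 ≡ 116^2 = 13456 ≡ 112 (mod 139)
100^256 ≡ 112^2 = 12544 ≡ 34 (mod 139)
100^512 ≡ 34^2 = 1156 ≡ 44 (mod 139)
100^1024 ≡ 44^2 = 1936 ≡ 129 (mod 139)
100^2048 ≡ 129^2 = 16641 ≡ 100 (mod 139)
100^3881 = 100^2048 · 100^1024 · 100^512 · 100^256 · 100^32 · 100^8 · 100^1 ≡ 100 · 129 · 44 · 34 · 106 · 65 · 100 (mod 139).
Accumulate the product:
100 · 129 = 12900 ≡ 112
112 · 44 = 4928 ≡ 63
63 · 34 = 2142 ≡ 57
57 · 106 = 6042 ≡ 65
65 · 65 = 4225 ≡ 55
55 · 100 = 5500 ≡ 79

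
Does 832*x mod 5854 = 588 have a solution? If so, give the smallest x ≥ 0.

1619

gcd(832, 5854) = 2, and 2 | 588, so solutions exist.
Divide through by 2: 416*x ≡ 294 mod 2927.
416⁻¹ ≡ 2146 (mod 2927).
x ≡ 2146*294 ≡ 1619 (mod 2927).
The smallest non-negative solution is x = 1619.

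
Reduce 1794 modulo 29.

1794 = 61×29 + 25, so 1794 ≡ 25 (mod 29).

25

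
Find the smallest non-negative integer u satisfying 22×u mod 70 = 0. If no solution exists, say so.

gcd(22, 70) = 2, and 2 | 0, so solutions exist.
Divide through by 2: 11×u mod 35 = 0.
11⁻¹ ≡ 16 (mod 35).
u ≡ 16×0 ≡ 0 (mod 35).
The smallest non-negative solution is u = 0.

0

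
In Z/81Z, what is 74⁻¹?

Apply the Euclidean algorithm and back-substitute:
81 = 1*74 + 7
74 = 10*7 + 4
7 = 1*4 + 3
4 = 1*3 + 1
3 = 3*1 + 0
gcd(74, 81) = 1, so the inverse exists.
Back-substitute for 1:
1 = 1*4 − 1*3
  = −1*7 + 2*4
  = 2*74 − 21*7
  = −21*81 + 23*74
So 74⁻¹ ≡ 23 (mod 81).

23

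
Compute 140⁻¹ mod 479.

414

By the extended Euclidean algorithm:
479 = 3*140 + 59
140 = 2*59 + 22
59 = 2*22 + 15
22 = 1*15 + 7
15 = 2*7 + 1
7 = 7*1 + 0
gcd(140, 479) = 1, so the inverse exists.
Back-substitute for 1:
1 = 1*15 − 2*7
  = −2*22 + 3*15
  = 3*59 − 8*22
  = −8*140 + 19*59
  = 19*479 − 65*140
So 140⁻¹ ≡ −65 ≡ 414 (mod 479).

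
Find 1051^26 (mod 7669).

4596

26 in binary is 11010, i.e. 26 = 16 + 8 + 2.
1051^1 ≡ 1051 (mod 7669)
1051^2 ≡ 1051^2 = 1104601 ≡ 265 (mod 7669)
1051^4 ≡ 265^2 = 70225 ≡ 1204 (mod 7669)
1051^8 ≡ 1204^2 = 1449616 ≡ 175 (mod 7669)
1051^16 ≡ 175^2 = 30625 ≡ 7618 (mod 7669)
1051^26 = 1051^16 · 1051^8 · 1051^2 ≡ 7618 · 175 · 265 (mod 7669).
Accumulate the product:
7618 · 175 = 1333150 ≡ 6413
6413 · 265 = 1699445 ≡ 4596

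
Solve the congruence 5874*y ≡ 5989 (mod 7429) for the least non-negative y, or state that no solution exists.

gcd(5874, 7429) = 1, so a unique solution mod 7429 exists.
5874⁻¹ ≡ 5561 (mod 7429).
y ≡ 5561*5989 ≡ 622 (mod 7429).

622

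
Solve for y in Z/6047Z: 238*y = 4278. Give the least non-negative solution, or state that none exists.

4134

gcd(238, 6047) = 1, so a unique solution mod 6047 exists.
238⁻¹ ≡ 5361 (mod 6047).
y ≡ 5361*4278 ≡ 4134 (mod 6047).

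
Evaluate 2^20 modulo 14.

Using repeated squaring:
20 in binary is 10100, i.e. 20 = 16 + 4.
2^1 ≡ 2 (mod 14)
2^2 ≡ 2^2 = 4 (mod 14)
2^4 ≡ 4^2 = 16 ≡ 2 (mod 14)
2^8 ≡ 2^2 = 4 (mod 14)
2^16 ≡ 4^2 = 16 ≡ 2 (mod 14)
2^20 = 2^16 · 2^4 ≡ 2 · 2 (mod 14).
2 · 2 = 4 ≡ 4 (mod 14).

4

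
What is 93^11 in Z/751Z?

Using repeated squaring:
11 in binary is 1011, i.e. 11 = 8 + 2 + 1.
93^1 ≡ 93 (mod 751)
93^2 ≡ 93^2 = 8649 ≡ 388 (mod 751)
93^4 ≡ 388^2 = 150544 ≡ 344 (mod 751)
93^8 ≡ 344^2 = 118336 ≡ 429 (mod 751)
93^11 = 93^8 · 93^2 · 93^1 ≡ 429 · 388 · 93 (mod 751).
Accumulate the product:
429 · 388 = 166452 ≡ 481
481 · 93 = 44733 ≡ 424

424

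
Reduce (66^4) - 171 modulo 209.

82

(66)^4 ≡ 44 (mod 209)
44 - 171 = -127 ≡ 82 (mod 209)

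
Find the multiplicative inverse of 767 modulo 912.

By the extended Euclidean algorithm:
912 = 1·767 + 145
767 = 5·145 + 42
145 = 3·42 + 19
42 = 2·19 + 4
19 = 4·4 + 3
4 = 1·3 + 1
3 = 3·1 + 0
gcd(767, 912) = 1, so the inverse exists.
Bézout: 1 = −201·912 + 239·767.
So 767⁻¹ ≡ 239 (mod 912).

239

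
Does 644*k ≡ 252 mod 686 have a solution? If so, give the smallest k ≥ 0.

43

gcd(644, 686) = 14, and 14 | 252, so solutions exist.
Divide through by 14: 46*k ≡ 18 mod 49.
46⁻¹ ≡ 16 (mod 49).
k ≡ 16*18 ≡ 43 (mod 49).
The smallest non-negative solution is k = 43.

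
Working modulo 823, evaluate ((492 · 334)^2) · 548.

606

492 · 334 = 164328 ≡ 551 (mod 823)
(551)^2 ≡ 737 (mod 823)
737 · 548 = 403876 ≡ 606 (mod 823)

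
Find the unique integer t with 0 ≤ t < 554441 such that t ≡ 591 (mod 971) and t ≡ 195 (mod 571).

971⁻¹ mod 571: 971·384 ≡ 1 (mod 571), so 971⁻¹ ≡ 384.
t = 591 + 971·((195 − 591)·384 mod 571) = 591 + 971·393 = 382194.
Check: 382194 mod 971 = 591, 382194 mod 571 = 195. ✓

382194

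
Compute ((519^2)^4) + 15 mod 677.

555

(519)^2 ≡ 592 (mod 677)
(592)^4 ≡ 540 (mod 677)
540 + 15 = 555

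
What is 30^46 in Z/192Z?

By square-and-multiply:
46 in binary is 101110, i.e. 46 = 32 + 8 + 4 + 2.
30^1 ≡ 30 (mod 192)
30^2 ≡ 30^2 = 900 ≡ 132 (mod 192)
30^4 ≡ 132^2 = 17424 ≡ 144 (mod 192)
30^8 ≡ 144^2 = 20736 ≡ 0 (mod 192)
30^16 ≡ 0^2 = 0 (mod 192)
30^32 ≡ 0^2 = 0 (mod 192)
30^46 = 30^32 * 30^8 * 30^4 * 30^2 ≡ 0 * 0 * 144 * 132 (mod 192).
Accumulate the product:
0 * 0 = 0
0 * 144 = 0
0 * 132 = 0

0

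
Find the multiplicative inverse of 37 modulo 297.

297 = 8×37 + 1
37 = 37×1 + 0
gcd(37, 297) = 1, so the inverse exists.
Back-substitute for 1:
1 = 1×297 − 8×37
So 37⁻¹ ≡ −8 ≡ 289 (mod 297).

289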